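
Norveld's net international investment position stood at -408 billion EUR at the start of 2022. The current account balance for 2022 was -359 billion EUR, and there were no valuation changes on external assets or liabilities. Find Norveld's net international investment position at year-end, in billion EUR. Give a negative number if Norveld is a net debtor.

With no valuation effects, change in NIIP = current account = -359
End-of-year NIIP = -408 + (-359) = -767

-767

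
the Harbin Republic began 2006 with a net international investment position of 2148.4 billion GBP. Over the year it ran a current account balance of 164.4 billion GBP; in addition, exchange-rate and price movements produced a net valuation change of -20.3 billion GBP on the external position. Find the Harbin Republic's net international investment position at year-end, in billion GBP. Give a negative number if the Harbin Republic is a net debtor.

2292.5

Change in NIIP = current account + net valuation change = 164.4 + (-20.3) = 144.1
End-of-year NIIP = 2148.4 + 144.1 = 2292.5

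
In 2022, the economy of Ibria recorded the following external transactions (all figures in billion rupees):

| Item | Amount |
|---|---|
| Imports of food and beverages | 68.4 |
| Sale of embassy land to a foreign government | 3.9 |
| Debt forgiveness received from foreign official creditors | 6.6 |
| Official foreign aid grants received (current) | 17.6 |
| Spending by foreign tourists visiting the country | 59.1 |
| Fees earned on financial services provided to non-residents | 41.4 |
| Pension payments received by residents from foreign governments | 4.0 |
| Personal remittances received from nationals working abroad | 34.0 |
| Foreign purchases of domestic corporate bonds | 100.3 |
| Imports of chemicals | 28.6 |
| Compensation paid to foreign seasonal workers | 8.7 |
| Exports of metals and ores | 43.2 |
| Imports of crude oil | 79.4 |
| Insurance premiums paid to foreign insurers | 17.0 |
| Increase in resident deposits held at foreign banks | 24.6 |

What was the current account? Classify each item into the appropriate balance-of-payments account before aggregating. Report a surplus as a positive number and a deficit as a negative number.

-2.8

Goods: -28.6 + 43.2 - 68.4 - 79.4 = -133.2
Services: 41.4 + 59.1 - 17.0 = 83.5
Primary income: -8.7
Secondary income: 34.0 + 17.6 + 4.0 = 55.6
Current account = (-133.2) + 83.5 + (-8.7) + 55.6 = -2.8
(Excluded from the current account — capital account: sale of embassy land to a foreign government 3.9, debt forgiveness received from foreign official creditors 6.6; financial account: foreign purchases of domestic corporate bonds 100.3, increase in resident deposits held at foreign banks 24.6.)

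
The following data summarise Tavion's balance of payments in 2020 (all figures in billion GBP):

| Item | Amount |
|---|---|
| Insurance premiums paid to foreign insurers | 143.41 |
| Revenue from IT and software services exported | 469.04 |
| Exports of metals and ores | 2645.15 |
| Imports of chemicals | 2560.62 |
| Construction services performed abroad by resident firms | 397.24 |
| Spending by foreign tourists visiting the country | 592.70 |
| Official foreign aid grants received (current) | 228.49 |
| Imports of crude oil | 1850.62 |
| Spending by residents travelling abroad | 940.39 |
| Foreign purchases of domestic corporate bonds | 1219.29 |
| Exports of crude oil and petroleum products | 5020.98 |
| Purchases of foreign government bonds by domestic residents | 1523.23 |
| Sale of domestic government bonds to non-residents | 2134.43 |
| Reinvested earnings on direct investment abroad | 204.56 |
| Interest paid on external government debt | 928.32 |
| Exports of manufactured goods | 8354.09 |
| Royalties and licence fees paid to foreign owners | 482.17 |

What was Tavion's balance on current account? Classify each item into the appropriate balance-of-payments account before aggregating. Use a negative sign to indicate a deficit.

11006.72

Goods: 2645.15 - 2560.62 + 5020.98 + 8354.09 - 1850.62 = 11608.98
Services: 397.24 - 143.41 - 940.39 - 482.17 + 592.70 + 469.04 = -106.99
Primary income: -928.32 + 204.56 = -723.76
Secondary income: 228.49
Current account = 11608.98 + (-106.99) + (-723.76) + 228.49 = 11006.72
(Excluded from the current account — financial account: foreign purchases of domestic corporate bonds 1219.29, purchases of foreign government bonds by domestic residents 1523.23, sale of domestic government bonds to non-residents 2134.43.)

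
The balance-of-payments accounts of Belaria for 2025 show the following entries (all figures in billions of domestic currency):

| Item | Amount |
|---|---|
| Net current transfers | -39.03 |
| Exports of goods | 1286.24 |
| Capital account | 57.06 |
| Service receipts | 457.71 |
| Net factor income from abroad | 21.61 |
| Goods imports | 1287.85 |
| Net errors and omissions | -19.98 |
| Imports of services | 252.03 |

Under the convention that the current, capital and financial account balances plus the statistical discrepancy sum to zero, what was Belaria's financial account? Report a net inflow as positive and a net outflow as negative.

-223.73

Goods balance = 1286.24 - 1287.85 = -1.61
Services balance = 457.71 - 252.03 = 205.68
Trade balance (goods + services) = -1.61 + 205.68 = 204.07
Net primary income = 21.61
Net secondary income = -39.03
Current account = 204.07 + 21.61 + (-39.03) = 186.65
Financial account = -(186.65 + 57.06 + (-19.98)) = -223.73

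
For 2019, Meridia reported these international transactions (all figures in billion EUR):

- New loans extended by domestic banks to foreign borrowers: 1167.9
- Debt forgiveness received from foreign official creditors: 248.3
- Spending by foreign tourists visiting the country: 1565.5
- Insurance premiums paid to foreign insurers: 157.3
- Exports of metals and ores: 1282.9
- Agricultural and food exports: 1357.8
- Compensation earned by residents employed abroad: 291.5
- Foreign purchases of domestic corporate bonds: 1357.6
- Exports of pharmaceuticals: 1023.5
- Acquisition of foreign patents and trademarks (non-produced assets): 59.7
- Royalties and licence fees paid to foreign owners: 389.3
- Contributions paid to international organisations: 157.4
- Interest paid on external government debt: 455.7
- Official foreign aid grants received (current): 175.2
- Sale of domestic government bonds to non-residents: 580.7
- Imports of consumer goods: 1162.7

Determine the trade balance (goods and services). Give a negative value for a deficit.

3520.4

Goods: 1357.8 + 1282.9 - 1162.7 + 1023.5 = 2501.5
Services: -389.3 - 157.3 + 1565.5 = 1018.9
Trade balance = 2501.5 + 1018.9 = 3520.4
(Excluded from the trade balance — financial account: new loans extended by domestic banks to foreign borrowers 1167.9, foreign purchases of domestic corporate bonds 1357.6, sale of domestic government bonds to non-residents 580.7; capital account: debt forgiveness received from foreign official creditors 248.3, acquisition of foreign patents and trademarks (non-produced assets) 59.7; primary income: compensation earned by residents employed abroad 291.5, interest paid on external government debt 455.7; secondary income: contributions paid to international organisations 157.4, official foreign aid grants received (current) 175.2.)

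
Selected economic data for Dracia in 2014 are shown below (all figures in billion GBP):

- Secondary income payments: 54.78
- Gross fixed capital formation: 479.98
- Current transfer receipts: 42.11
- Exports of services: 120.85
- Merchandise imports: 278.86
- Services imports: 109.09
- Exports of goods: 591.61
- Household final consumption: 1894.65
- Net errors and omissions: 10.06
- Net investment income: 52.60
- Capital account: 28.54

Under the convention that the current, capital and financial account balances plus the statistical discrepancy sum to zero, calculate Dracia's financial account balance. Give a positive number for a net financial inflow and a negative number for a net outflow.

-403.04

Goods balance = 591.61 - 278.86 = 312.75
Services balance = 120.85 - 109.09 = 11.76
Trade balance (goods + services) = 312.75 + 11.76 = 324.51
Net primary income = 52.60
Net secondary income = 42.11 - 54.78 = -12.67
Current account = 324.51 + 52.60 + (-12.67) = 364.44
Financial account = -(364.44 + 28.54 + 10.06) = -403.04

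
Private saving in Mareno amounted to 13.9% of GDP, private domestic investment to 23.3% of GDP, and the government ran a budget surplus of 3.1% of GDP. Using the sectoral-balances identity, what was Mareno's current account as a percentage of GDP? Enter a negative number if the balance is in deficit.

-6.3

By the sectoral-balances identity, CA = (S_private - I) + (T - G).
Private balance = 13.9 - 23.3 = -9.4
Government balance (T - G) = 3.1
CA = -9.4 + 3.1 = -6.3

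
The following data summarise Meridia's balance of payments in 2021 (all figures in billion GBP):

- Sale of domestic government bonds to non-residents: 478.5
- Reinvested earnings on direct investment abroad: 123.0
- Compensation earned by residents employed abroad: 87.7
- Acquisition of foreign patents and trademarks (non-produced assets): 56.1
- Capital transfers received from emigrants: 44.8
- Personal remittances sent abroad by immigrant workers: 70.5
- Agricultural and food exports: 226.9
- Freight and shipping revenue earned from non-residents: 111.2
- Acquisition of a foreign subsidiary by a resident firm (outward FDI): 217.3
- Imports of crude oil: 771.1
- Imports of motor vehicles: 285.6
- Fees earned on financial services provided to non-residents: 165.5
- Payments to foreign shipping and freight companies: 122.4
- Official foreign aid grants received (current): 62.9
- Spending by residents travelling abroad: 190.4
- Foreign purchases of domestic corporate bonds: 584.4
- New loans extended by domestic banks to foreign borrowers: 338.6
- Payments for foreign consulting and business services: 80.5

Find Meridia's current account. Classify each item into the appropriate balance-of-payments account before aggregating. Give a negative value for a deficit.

Goods: -285.6 - 771.1 + 226.9 = -829.8
Services: -190.4 + 111.2 + 165.5 - 122.4 - 80.5 = -116.6
Primary income: 87.7 + 123.0 = 210.7
Secondary income: 62.9 - 70.5 = -7.6
Current account = (-829.8) + (-116.6) + 210.7 + (-7.6) = -743.3
(Excluded from the current account — financial account: sale of domestic government bonds to non-residents 478.5, acquisition of a foreign subsidiary by a resident firm (outward FDI) 217.3, foreign purchases of domestic corporate bonds 584.4, new loans extended by domestic banks to foreign borrowers 338.6; capital account: acquisition of foreign patents and trademarks (non-produced assets) 56.1, capital transfers received from emigrants 44.8.)

-743.3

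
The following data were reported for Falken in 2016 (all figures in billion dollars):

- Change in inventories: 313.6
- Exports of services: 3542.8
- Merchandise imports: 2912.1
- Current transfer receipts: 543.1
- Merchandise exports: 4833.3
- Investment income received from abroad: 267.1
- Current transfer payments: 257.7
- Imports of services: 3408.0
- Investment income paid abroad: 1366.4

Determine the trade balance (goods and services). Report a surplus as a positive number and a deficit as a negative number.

2056.0

Goods balance = 4833.3 - 2912.1 = 1921.2
Services balance = 3542.8 - 3408.0 = 134.8
Trade balance (goods + services) = 1921.2 + 134.8 = 2056.0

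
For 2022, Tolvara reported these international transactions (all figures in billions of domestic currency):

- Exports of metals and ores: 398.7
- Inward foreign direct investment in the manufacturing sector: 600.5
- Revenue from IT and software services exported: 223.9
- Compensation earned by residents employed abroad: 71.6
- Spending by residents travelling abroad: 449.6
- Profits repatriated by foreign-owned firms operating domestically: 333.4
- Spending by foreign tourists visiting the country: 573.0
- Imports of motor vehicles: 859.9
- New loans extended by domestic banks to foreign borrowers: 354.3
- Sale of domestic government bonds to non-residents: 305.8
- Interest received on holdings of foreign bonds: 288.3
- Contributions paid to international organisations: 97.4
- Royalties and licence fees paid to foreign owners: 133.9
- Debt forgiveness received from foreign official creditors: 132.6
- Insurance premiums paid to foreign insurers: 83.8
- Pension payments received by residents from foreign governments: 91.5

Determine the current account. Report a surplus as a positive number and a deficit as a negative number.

-311.0

Goods: 398.7 - 859.9 = -461.2
Services: 573.0 - 449.6 - 83.8 - 133.9 + 223.9 = 129.6
Primary income: 71.6 - 333.4 + 288.3 = 26.5
Secondary income: -97.4 + 91.5 = -5.9
Current account = (-461.2) + 129.6 + 26.5 + (-5.9) = -311.0
(Excluded from the current account — financial account: inward foreign direct investment in the manufacturing sector 600.5, new loans extended by domestic banks to foreign borrowers 354.3, sale of domestic government bonds to non-residents 305.8; capital account: debt forgiveness received from foreign official creditors 132.6.)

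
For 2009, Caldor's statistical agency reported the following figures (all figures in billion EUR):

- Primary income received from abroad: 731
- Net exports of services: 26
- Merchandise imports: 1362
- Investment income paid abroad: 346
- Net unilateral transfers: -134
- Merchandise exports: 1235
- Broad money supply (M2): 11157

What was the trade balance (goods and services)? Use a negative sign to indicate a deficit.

Goods balance = 1235 - 1362 = -127
Services balance = 26
Trade balance (goods + services) = -127 + 26 = -101

-101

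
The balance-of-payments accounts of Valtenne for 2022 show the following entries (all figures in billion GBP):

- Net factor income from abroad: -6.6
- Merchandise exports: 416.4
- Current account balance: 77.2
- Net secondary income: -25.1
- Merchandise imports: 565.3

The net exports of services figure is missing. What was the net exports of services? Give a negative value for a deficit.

Current account = goods balance + services balance + net primary income + net secondary income
Sum of the known components = -180.6
Net exports of services = CA - (known components) = 77.2 - (-180.6) = 257.8

257.8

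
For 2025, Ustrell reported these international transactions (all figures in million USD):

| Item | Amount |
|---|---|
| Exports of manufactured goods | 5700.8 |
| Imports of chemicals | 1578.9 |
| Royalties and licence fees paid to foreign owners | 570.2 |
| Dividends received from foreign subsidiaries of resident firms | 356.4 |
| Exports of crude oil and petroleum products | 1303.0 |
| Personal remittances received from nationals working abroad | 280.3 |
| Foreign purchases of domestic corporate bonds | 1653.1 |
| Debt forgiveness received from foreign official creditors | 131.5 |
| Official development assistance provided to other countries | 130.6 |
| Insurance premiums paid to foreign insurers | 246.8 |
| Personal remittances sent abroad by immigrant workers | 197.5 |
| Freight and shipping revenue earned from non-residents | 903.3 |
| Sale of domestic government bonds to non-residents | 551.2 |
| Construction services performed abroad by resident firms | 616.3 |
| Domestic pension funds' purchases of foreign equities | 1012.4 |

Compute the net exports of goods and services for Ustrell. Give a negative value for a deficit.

Goods: -1578.9 + 5700.8 + 1303.0 = 5424.9
Services: -246.8 - 570.2 + 616.3 + 903.3 = 702.6
Trade balance = 5424.9 + 702.6 = 6127.5
(Excluded from the trade balance — primary income: dividends received from foreign subsidiaries of resident firms 356.4; secondary income: personal remittances received from nationals working abroad 280.3, official development assistance provided to other countries 130.6, personal remittances sent abroad by immigrant workers 197.5; financial account: foreign purchases of domestic corporate bonds 1653.1, sale of domestic government bonds to non-residents 551.2, domestic pension funds' purchases of foreign equities 1012.4; capital account: debt forgiveness received from foreign official creditors 131.5.)

6127.5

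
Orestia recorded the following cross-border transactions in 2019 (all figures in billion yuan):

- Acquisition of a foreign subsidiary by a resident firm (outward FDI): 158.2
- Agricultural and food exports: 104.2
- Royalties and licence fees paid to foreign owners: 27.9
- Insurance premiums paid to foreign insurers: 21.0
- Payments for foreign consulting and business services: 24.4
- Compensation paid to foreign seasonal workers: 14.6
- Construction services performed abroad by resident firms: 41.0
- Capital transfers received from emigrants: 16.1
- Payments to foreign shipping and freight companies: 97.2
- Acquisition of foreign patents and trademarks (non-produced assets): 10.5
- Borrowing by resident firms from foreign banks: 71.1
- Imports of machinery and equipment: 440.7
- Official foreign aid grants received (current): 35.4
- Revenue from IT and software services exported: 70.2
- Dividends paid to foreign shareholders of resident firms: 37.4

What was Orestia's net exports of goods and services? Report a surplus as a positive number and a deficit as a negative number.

Goods: -440.7 + 104.2 = -336.5
Services: -27.9 + 41.0 - 24.4 - 97.2 + 70.2 - 21.0 = -59.3
Trade balance = -336.5 + (-59.3) = -395.8
(Excluded from the trade balance — financial account: acquisition of a foreign subsidiary by a resident firm (outward FDI) 158.2, borrowing by resident firms from foreign banks 71.1; primary income: compensation paid to foreign seasonal workers 14.6, dividends paid to foreign shareholders of resident firms 37.4; capital account: capital transfers received from emigrants 16.1, acquisition of foreign patents and trademarks (non-produced assets) 10.5; secondary income: official foreign aid grants received (current) 35.4.)

-395.8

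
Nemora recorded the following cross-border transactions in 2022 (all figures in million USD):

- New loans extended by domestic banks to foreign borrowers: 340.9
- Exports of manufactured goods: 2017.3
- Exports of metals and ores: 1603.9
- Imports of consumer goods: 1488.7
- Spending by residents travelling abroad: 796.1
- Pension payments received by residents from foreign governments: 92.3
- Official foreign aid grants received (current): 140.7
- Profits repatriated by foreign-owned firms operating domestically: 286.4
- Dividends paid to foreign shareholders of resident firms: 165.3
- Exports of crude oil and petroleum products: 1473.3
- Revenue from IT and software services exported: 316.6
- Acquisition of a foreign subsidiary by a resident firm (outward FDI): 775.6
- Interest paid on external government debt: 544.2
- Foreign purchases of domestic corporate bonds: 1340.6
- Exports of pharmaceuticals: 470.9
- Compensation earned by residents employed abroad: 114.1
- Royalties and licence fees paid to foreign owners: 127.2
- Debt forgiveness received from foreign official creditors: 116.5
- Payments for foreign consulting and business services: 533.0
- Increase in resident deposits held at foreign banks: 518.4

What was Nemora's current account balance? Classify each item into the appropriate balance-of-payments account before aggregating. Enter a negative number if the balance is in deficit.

2288.2

Goods: 1603.9 - 1488.7 + 2017.3 + 1473.3 + 470.9 = 4076.7
Services: -127.2 - 796.1 - 533.0 + 316.6 = -1139.7
Primary income: -544.2 + 114.1 - 165.3 - 286.4 = -881.8
Secondary income: 140.7 + 92.3 = 233.0
Current account = 4076.7 + (-1139.7) + (-881.8) + 233.0 = 2288.2
(Excluded from the current account — financial account: new loans extended by domestic banks to foreign borrowers 340.9, acquisition of a foreign subsidiary by a resident firm (outward FDI) 775.6, foreign purchases of domestic corporate bonds 1340.6, increase in resident deposits held at foreign banks 518.4; capital account: debt forgiveness received from foreign official creditors 116.5.)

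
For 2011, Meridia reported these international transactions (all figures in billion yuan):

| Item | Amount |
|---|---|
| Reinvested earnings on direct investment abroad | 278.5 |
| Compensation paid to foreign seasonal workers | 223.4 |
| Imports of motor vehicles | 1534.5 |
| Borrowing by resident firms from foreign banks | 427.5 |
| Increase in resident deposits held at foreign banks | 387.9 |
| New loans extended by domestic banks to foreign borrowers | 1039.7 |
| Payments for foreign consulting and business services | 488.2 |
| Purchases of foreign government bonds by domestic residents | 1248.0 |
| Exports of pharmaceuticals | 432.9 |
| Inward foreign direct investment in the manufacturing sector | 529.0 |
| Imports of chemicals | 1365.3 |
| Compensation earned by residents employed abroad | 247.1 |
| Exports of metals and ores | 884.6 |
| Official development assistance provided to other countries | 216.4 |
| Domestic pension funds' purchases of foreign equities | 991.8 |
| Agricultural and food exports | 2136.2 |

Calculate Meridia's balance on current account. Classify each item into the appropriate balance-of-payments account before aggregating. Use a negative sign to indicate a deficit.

Goods: 2136.2 - 1534.5 + 884.6 + 432.9 - 1365.3 = 553.9
Services: -488.2
Primary income: 278.5 + 247.1 - 223.4 = 302.2
Secondary income: -216.4
Current account = 553.9 + (-488.2) + 302.2 + (-216.4) = 151.5
(Excluded from the current account — financial account: borrowing by resident firms from foreign banks 427.5, increase in resident deposits held at foreign banks 387.9, new loans extended by domestic banks to foreign borrowers 1039.7, purchases of foreign government bonds by domestic residents 1248.0, inward foreign direct investment in the manufacturing sector 529.0, domestic pension funds' purchases of foreign equities 991.8.)

151.5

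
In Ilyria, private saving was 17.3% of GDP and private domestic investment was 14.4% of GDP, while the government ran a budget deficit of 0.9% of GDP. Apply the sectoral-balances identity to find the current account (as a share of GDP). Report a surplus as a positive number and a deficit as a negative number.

2.0

By the sectoral-balances identity, CA = (S_private - I) + (T - G).
Private balance = 17.3 - 14.4 = 2.9
Government balance (T - G) = -0.9
CA = 2.9 + (-0.9) = 2.0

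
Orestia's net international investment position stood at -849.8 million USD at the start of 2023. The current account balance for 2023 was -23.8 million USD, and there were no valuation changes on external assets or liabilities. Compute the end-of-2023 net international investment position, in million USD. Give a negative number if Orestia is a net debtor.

-873.6

With no valuation effects, change in NIIP = current account = -23.8
End-of-year NIIP = -849.8 + (-23.8) = -873.6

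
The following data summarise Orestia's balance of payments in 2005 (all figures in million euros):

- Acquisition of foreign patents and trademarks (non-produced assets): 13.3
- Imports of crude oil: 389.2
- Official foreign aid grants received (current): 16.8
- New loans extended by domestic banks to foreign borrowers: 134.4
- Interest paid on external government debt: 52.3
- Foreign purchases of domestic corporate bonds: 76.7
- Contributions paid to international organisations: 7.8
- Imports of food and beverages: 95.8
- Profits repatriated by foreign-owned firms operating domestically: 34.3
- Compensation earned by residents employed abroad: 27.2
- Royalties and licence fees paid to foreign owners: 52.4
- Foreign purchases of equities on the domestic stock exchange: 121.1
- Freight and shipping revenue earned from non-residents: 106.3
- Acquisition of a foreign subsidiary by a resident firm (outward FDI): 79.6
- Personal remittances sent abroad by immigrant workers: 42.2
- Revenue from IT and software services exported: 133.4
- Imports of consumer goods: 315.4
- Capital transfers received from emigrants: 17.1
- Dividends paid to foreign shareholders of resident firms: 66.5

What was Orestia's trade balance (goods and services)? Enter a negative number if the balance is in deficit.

Goods: -315.4 - 95.8 - 389.2 = -800.4
Services: 133.4 + 106.3 - 52.4 = 187.3
Trade balance = -800.4 + 187.3 = -613.1
(Excluded from the trade balance — capital account: acquisition of foreign patents and trademarks (non-produced assets) 13.3, capital transfers received from emigrants 17.1; secondary income: official foreign aid grants received (current) 16.8, contributions paid to international organisations 7.8, personal remittances sent abroad by immigrant workers 42.2; financial account: new loans extended by domestic banks to foreign borrowers 134.4, foreign purchases of domestic corporate bonds 76.7, foreign purchases of equities on the domestic stock exchange 121.1, acquisition of a foreign subsidiary by a resident firm (outward FDI) 79.6; primary income: interest paid on external government debt 52.3, profits repatriated by foreign-owned firms operating domestically 34.3, compensation earned by residents employed abroad 27.2, dividends paid to foreign shareholders of resident firms 66.5.)

-613.1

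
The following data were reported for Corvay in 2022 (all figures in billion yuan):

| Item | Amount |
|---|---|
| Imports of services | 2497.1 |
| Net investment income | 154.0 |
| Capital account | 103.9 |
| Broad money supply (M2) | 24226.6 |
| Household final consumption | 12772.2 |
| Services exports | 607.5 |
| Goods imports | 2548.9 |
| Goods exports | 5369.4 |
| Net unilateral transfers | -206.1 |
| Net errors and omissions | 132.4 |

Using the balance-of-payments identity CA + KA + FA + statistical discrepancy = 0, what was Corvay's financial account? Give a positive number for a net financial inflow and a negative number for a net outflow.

Goods balance = 5369.4 - 2548.9 = 2820.5
Services balance = 607.5 - 2497.1 = -1889.6
Trade balance (goods + services) = 2820.5 + (-1889.6) = 930.9
Net primary income = 154.0
Net secondary income = -206.1
Current account = 930.9 + 154.0 + (-206.1) = 878.8
Financial account = -(878.8 + 103.9 + 132.4) = -1115.1

-1115.1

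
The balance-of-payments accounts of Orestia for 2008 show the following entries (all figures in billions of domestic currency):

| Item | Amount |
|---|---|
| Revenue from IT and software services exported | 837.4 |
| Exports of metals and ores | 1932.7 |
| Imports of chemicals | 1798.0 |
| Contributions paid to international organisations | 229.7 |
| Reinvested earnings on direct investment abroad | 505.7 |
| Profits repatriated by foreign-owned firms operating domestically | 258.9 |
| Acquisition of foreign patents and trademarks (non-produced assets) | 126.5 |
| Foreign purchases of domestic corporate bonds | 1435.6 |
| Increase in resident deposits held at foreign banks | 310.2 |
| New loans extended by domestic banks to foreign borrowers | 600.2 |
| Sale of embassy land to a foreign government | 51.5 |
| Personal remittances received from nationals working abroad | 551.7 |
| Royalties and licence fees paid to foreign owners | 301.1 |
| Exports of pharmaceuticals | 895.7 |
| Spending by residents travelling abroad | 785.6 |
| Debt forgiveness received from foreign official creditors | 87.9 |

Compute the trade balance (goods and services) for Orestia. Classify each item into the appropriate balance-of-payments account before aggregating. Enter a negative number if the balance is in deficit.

781.1

Goods: 1932.7 + 895.7 - 1798.0 = 1030.4
Services: 837.4 - 301.1 - 785.6 = -249.3
Trade balance = 1030.4 + (-249.3) = 781.1
(Excluded from the trade balance — secondary income: contributions paid to international organisations 229.7, personal remittances received from nationals working abroad 551.7; primary income: reinvested earnings on direct investment abroad 505.7, profits repatriated by foreign-owned firms operating domestically 258.9; capital account: acquisition of foreign patents and trademarks (non-produced assets) 126.5, sale of embassy land to a foreign government 51.5, debt forgiveness received from foreign official creditors 87.9; financial account: foreign purchases of domestic corporate bonds 1435.6, increase in resident deposits held at foreign banks 310.2, new loans extended by domestic banks to foreign borrowers 600.2.)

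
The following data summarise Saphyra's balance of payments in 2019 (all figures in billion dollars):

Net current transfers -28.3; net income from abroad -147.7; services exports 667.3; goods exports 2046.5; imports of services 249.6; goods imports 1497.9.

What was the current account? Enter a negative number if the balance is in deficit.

790.3

Goods balance = 2046.5 - 1497.9 = 548.6
Services balance = 667.3 - 249.6 = 417.7
Trade balance (goods + services) = 548.6 + 417.7 = 966.3
Net primary income = -147.7
Net secondary income = -28.3
Current account = 966.3 + (-147.7) + (-28.3) = 790.3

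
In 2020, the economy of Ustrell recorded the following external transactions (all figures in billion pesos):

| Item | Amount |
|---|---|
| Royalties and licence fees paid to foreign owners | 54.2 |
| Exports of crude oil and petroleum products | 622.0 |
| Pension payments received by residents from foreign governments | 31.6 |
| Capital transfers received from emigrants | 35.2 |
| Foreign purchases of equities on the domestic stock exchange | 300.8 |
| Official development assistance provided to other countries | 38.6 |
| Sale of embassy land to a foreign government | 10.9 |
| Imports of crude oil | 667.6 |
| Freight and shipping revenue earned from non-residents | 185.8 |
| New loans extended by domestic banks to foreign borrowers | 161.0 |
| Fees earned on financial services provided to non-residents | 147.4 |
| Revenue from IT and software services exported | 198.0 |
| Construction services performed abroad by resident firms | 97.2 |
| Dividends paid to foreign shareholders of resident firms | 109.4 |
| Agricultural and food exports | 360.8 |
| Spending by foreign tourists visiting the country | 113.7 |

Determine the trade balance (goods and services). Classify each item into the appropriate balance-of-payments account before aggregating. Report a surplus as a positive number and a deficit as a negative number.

Goods: 360.8 - 667.6 + 622.0 = 315.2
Services: 97.2 + 147.4 - 54.2 + 113.7 + 185.8 + 198.0 = 687.9
Trade balance = 315.2 + 687.9 = 1003.1
(Excluded from the trade balance — secondary income: pension payments received by residents from foreign governments 31.6, official development assistance provided to other countries 38.6; capital account: capital transfers received from emigrants 35.2, sale of embassy land to a foreign government 10.9; financial account: foreign purchases of equities on the domestic stock exchange 300.8, new loans extended by domestic banks to foreign borrowers 161.0; primary income: dividends paid to foreign shareholders of resident firms 109.4.)

1003.1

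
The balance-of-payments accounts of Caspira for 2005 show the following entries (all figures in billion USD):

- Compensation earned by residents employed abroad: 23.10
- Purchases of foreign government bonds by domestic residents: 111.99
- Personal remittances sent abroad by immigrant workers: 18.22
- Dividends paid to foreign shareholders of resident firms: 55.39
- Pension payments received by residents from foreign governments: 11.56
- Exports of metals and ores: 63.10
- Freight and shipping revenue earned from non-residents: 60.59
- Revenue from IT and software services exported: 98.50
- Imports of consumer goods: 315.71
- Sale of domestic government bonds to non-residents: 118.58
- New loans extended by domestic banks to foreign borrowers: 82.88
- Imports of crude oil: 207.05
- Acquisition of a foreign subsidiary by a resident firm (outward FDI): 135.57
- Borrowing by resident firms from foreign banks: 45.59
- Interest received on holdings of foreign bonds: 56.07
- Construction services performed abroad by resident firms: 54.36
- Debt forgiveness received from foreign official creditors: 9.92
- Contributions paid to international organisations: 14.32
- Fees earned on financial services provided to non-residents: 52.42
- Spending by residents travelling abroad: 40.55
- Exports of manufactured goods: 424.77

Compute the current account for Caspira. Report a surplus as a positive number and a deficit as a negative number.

193.23

Goods: 424.77 + 63.10 - 315.71 - 207.05 = -34.89
Services: 60.59 + 98.50 + 52.42 - 40.55 + 54.36 = 225.32
Primary income: 56.07 - 55.39 + 23.10 = 23.78
Secondary income: -14.32 + 11.56 - 18.22 = -20.98
Current account = (-34.89) + 225.32 + 23.78 + (-20.98) = 193.23
(Excluded from the current account — financial account: purchases of foreign government bonds by domestic residents 111.99, sale of domestic government bonds to non-residents 118.58, new loans extended by domestic banks to foreign borrowers 82.88, acquisition of a foreign subsidiary by a resident firm (outward FDI) 135.57, borrowing by resident firms from foreign banks 45.59; capital account: debt forgiveness received from foreign official creditors 9.92.)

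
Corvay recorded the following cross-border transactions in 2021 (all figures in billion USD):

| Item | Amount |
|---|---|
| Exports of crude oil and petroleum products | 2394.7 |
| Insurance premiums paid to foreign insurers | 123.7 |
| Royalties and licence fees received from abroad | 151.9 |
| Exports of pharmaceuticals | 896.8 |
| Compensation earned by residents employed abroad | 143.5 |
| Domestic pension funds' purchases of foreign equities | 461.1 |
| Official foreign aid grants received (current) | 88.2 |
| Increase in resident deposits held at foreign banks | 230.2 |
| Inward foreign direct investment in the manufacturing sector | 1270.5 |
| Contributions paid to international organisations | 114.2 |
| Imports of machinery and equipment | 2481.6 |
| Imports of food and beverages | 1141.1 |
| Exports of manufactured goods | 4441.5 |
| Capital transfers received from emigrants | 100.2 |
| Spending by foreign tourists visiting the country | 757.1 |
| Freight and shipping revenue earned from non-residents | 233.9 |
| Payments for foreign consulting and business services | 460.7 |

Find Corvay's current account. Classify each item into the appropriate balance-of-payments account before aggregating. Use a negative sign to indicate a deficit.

4786.3

Goods: 4441.5 - 1141.1 + 2394.7 + 896.8 - 2481.6 = 4110.3
Services: 757.1 - 460.7 - 123.7 + 151.9 + 233.9 = 558.5
Primary income: 143.5
Secondary income: 88.2 - 114.2 = -26.0
Current account = 4110.3 + 558.5 + 143.5 + (-26.0) = 4786.3
(Excluded from the current account — financial account: domestic pension funds' purchases of foreign equities 461.1, increase in resident deposits held at foreign banks 230.2, inward foreign direct investment in the manufacturing sector 1270.5; capital account: capital transfers received from emigrants 100.2.)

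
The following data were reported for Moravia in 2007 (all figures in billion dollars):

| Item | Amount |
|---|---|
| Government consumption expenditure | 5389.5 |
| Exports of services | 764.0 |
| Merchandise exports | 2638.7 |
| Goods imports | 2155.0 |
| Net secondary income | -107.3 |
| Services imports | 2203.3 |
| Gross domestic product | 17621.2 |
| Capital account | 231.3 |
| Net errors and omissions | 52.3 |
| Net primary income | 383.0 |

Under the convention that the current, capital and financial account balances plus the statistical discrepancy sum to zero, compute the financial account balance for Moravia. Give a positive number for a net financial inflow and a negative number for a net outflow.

396.3

Goods balance = 2638.7 - 2155.0 = 483.7
Services balance = 764.0 - 2203.3 = -1439.3
Trade balance (goods + services) = 483.7 + (-1439.3) = -955.6
Net primary income = 383.0
Net secondary income = -107.3
Current account = -955.6 + 383.0 + (-107.3) = -679.9
Financial account = -(-679.9 + 231.3 + 52.3) = 396.3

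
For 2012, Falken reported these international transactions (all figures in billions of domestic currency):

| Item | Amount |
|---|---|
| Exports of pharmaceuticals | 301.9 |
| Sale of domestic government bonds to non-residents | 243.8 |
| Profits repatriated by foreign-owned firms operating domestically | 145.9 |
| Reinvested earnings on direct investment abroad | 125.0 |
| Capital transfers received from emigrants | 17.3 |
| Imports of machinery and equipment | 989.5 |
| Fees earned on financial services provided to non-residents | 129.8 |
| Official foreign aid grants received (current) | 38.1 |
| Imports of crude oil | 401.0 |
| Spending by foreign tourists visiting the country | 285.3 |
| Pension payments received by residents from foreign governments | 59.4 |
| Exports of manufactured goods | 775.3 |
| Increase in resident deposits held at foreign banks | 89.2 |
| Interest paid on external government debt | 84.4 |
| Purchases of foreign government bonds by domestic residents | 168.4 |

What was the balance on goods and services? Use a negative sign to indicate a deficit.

101.8

Goods: 775.3 + 301.9 - 401.0 - 989.5 = -313.3
Services: 285.3 + 129.8 = 415.1
Trade balance = -313.3 + 415.1 = 101.8
(Excluded from the trade balance — financial account: sale of domestic government bonds to non-residents 243.8, increase in resident deposits held at foreign banks 89.2, purchases of foreign government bonds by domestic residents 168.4; primary income: profits repatriated by foreign-owned firms operating domestically 145.9, reinvested earnings on direct investment abroad 125.0, interest paid on external government debt 84.4; capital account: capital transfers received from emigrants 17.3; secondary income: official foreign aid grants received (current) 38.1, pension payments received by residents from foreign governments 59.4.)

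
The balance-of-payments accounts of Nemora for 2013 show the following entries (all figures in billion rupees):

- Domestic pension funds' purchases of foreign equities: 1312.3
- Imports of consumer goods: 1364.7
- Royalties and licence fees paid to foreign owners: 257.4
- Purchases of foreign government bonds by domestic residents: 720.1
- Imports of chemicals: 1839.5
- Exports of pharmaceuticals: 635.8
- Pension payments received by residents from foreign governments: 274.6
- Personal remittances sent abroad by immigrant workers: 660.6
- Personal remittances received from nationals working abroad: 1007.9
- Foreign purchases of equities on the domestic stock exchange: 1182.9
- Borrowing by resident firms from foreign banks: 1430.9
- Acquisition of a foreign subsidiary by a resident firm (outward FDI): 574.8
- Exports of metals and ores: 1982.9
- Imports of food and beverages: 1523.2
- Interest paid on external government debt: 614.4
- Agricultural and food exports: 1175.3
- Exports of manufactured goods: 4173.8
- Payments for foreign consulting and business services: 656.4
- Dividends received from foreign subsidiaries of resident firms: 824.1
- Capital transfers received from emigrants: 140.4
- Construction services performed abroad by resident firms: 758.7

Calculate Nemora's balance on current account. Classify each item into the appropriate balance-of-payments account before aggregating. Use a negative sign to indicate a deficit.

Goods: 635.8 + 1982.9 + 1175.3 - 1364.7 - 1523.2 + 4173.8 - 1839.5 = 3240.4
Services: 758.7 - 257.4 - 656.4 = -155.1
Primary income: -614.4 + 824.1 = 209.7
Secondary income: 1007.9 - 660.6 + 274.6 = 621.9
Current account = 3240.4 + (-155.1) + 209.7 + 621.9 = 3916.9
(Excluded from the current account — financial account: domestic pension funds' purchases of foreign equities 1312.3, purchases of foreign government bonds by domestic residents 720.1, foreign purchases of equities on the domestic stock exchange 1182.9, borrowing by resident firms from foreign banks 1430.9, acquisition of a foreign subsidiary by a resident firm (outward FDI) 574.8; capital account: capital transfers received from emigrants 140.4.)

3916.9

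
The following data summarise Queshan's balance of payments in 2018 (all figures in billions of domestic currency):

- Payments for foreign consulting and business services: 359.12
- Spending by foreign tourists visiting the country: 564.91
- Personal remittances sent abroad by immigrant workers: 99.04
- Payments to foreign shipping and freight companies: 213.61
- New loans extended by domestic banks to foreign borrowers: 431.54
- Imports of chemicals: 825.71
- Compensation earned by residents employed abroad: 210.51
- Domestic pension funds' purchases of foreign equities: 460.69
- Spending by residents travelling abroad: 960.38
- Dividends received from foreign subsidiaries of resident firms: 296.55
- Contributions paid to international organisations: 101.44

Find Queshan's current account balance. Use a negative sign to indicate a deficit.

-1487.33

Goods: -825.71
Services: -960.38 + 564.91 - 213.61 - 359.12 = -968.20
Primary income: 296.55 + 210.51 = 507.06
Secondary income: -99.04 - 101.44 = -200.48
Current account = (-825.71) + (-968.20) + 507.06 + (-200.48) = -1487.33
(Excluded from the current account — financial account: new loans extended by domestic banks to foreign borrowers 431.54, domestic pension funds' purchases of foreign equities 460.69.)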